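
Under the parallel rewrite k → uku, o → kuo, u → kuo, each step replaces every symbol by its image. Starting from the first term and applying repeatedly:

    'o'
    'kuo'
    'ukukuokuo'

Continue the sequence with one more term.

kuoukukuoukukuokuoukukuokuo

Rewriting each symbol of ukukuokuo: u→kuo, k→uku, u→kuo, k→uku, u→kuo, o→kuo, k→uku, u→kuo, o→kuo, which concatenates to kuo uku kuo uku kuo kuo uku kuo kuo.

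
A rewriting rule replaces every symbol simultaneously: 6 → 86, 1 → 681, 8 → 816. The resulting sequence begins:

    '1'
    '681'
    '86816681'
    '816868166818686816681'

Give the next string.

Replace each of the 21 characters of 816868166818686816681 in place — 816 681 86 816 86 816 681 86 86 816 681 816 86 816 86 816 681 86 86 816 681 — and concatenate.

8166818681686816681868681668181686816868166818686816681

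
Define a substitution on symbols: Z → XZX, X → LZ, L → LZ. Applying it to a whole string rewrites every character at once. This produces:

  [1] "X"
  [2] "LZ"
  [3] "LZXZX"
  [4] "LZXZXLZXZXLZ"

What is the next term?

Expanding LZXZXLZXZXLZ: L→LZ, Z→XZX, X→LZ, Z→XZX, X→LZ, L→LZ, Z→XZX, X→LZ, Z→XZX, X→LZ, L→LZ, Z→XZX. Concatenated: LZ XZX LZ XZX LZ LZ XZX LZ XZX LZ LZ XZX.

LZXZXLZXZXLZLZXZXLZXZXLZLZXZX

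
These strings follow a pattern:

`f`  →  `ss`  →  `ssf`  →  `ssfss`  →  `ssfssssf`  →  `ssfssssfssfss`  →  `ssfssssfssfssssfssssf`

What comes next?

Each term (from the third on) is the previous term followed by the one before it: term 3 = ss·f = ssf.
The next term joins ssfssssfssfssssfssssf and ssfssssfssfss.

ssfssssfssfssssfssssfssfssssfssfss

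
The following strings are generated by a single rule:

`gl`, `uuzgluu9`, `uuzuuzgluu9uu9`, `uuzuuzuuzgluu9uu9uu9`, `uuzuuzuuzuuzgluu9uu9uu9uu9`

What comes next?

Each term wraps the previous one in uuz on the left and uu9 on the right.
Applying this once more to uuzuuzuuzuuzgluu9uu9uu9uu9:

uuzuuzuuzuuzuuzgluu9uu9uu9uu9uu9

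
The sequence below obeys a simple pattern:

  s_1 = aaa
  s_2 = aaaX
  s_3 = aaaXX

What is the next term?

aaaXXX

Each term is the previous one with X appended.
One more step from aaaXX gives the answer.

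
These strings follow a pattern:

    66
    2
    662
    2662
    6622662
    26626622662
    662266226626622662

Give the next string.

26626622662662266226626622662

Each term (from the third on) is the two preceding terms concatenated in order: term 3 = 66·2 = 662.
So term 8 is 26626622662·662266226626622662.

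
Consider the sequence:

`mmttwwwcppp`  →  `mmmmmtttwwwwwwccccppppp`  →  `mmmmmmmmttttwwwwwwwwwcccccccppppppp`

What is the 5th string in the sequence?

Term n consists of 3n-1 m's, followed by n+1 t's, followed by 3n w's, followed by 3n-2 c's, followed by 2n+1 p's (n = 1, 2, …).
At n = 5 the blocks have lengths 14, 6, 15, 13, 11.

mmmmmmmmmmmmmmttttttwwwwwwwwwwwwwwwcccccccccccccppppppppppp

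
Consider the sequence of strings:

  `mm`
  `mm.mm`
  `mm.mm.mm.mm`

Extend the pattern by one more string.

Every step duplicates the string with '.' between the halves.
Doubling mm.mm.mm.mm with '.' between the halves:

mm.mm.mm.mm.mm.mm.mm.mm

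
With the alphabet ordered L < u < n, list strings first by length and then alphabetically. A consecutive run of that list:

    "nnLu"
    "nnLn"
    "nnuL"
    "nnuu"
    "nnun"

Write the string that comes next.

nnnL

The successor of nnun increments the rightmost position that isn't already n and resets every position after it to L.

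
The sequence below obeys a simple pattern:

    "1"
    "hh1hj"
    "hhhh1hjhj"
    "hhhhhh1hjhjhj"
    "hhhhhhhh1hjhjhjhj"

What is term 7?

hhhhhhhhhhhh1hjhjhjhjhjhj

s(k+1) = hh·s(k)·hj, so each term gains hh as a prefix and hj as a suffix.
From hhhhhhhh1hjhjhjhj, 2 further steps: hhhhhhhh1hjhjhjhj → hhhhhhhhhh1hjhjhjhjhj → (answer).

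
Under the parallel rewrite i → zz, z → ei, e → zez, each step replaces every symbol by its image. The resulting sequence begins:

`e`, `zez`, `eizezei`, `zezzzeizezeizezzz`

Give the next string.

φ(zezzzeizezeizezzz) expands symbol-by-symbol to ei zez ei ei ei zez zz ei zez ei zez zz ei zez ei ei ei; joining the 17 pieces gives the next term.

eizezeieieizezzzeizezeizezzzeizezeieiei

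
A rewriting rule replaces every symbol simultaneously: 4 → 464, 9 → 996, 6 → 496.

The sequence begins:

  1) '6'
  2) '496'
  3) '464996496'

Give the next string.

464496464996996496464996496

Apply φ to 464996496 symbol by symbol: 4→464, 6→496, 4→464, 9→996, 9→996, 6→496, 4→464, 9→996, 6→496; joined: 464 496 464 996 996 496 464 996 496.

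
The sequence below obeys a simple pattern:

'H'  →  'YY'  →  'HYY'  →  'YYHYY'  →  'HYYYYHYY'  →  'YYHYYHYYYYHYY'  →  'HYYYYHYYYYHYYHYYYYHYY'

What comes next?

From term 3 onward, concatenate the second-to-last term with the last: H·YY = HYY, YY·HYY = YYHYY, …
Continuing: YYHYYHYYYYHYY · HYYYYHYYYYHYYHYYYYHYY gives term 8.

YYHYYHYYYYHYYHYYYYHYYYYHYYHYYYYHYY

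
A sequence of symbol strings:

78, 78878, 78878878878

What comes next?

78878878878878878878878

Every step duplicates the string with '8' between the halves.
So the next term is two copies of 78878878878 with '8' between the halves.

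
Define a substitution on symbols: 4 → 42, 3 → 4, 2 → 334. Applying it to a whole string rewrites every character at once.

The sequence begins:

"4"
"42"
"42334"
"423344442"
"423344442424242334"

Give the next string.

Rewriting the 18 symbols of 423344442424242334 one by one yields 42 334 4 4 42 42 42 42 334 42 334 42 334 42 334 4 4 42; concatenated:

4233444424242423344233442334423344442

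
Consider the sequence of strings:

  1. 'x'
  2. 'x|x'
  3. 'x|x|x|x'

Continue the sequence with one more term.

s(k+1) = s(k)·|·s(k) — each term doubles the last with '|' between the halves.
Doubling x|x|x|x with '|' between the halves:

x|x|x|x|x|x|x|x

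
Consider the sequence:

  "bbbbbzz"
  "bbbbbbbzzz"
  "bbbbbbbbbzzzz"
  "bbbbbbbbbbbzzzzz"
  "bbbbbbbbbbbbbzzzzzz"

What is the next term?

The n-th term is 2n+1 b's then n z's, where the shown terms are n = 2, 3, 4, 5, 6.
For the next term, n = 7, so the run lengths are 15, 7.

bbbbbbbbbbbbbbbzzzzzzz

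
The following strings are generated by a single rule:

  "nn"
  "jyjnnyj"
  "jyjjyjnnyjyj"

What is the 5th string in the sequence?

jyjjyjjyjjyjnnyjyjyjyj

Each term wraps the previous one in jyj on the left and yj on the right.
From jyjjyjnnyjyj, 2 further steps: jyjjyjnnyjyj → jyjjyjjyjnnyjyjyj → (answer).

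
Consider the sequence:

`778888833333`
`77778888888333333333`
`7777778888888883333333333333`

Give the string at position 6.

7777777777778888888888888883333333333333333333333333

Reading off run lengths: 7 runs 2, 4, 6; 8 runs 5, 7, 9; 3 runs 5, 9, 13 — each is linear in n (n = 1, 2, …).
At n = 6 the blocks have lengths 12, 15, 25.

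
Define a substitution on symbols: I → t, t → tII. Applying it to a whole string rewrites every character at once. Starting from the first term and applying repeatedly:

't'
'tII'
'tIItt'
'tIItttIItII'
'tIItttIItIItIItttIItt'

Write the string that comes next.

φ(tIItttIItIItIItttIItt) expands symbol-by-symbol to tII t t tII tII tII t t tII t t tII t t tII tII tII t t tII tII; joining the 21 pieces gives the next term.

tIItttIItIItIItttIItttIItttIItIItIItttIItII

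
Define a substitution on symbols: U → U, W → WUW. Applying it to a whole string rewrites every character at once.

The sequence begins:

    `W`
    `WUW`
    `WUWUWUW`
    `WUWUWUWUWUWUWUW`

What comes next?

Replace each of the 15 characters of WUWUWUWUWUWUWUW in place — WUW U WUW U WUW U WUW U WUW U WUW U WUW U WUW — and concatenate.

WUWUWUWUWUWUWUWUWUWUWUWUWUWUWUW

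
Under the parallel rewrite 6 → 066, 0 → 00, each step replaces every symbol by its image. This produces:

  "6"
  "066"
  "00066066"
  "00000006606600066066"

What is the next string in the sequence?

000000000000000660660006606600000006606600066066

Applying the rule to each of the 20 symbols of 00000006606600066066 gives the pieces 00 00 00 00 00 00 00 066 066 00 066 066 00 00 00 066 066 00 066 066, which concatenate to the answer.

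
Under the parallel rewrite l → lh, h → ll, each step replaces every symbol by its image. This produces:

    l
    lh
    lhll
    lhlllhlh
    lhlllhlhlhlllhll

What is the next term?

lhlllhlhlhlllhlllhlllhlhlhlllhlh

Applying the rule to each of the 16 symbols of lhlllhlhlhlllhll gives the pieces lh ll lh lh lh ll lh ll lh ll lh lh lh ll lh lh, which concatenate to the answer.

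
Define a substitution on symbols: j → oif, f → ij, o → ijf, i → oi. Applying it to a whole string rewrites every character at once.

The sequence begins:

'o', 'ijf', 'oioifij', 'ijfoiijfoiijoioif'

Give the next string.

oioifijijfoioioifijijfoioioifijfoiijfoiij

Applying the rule to each of the 17 symbols of ijfoiijfoiijoioif gives the pieces oi oif ij ijf oi oi oif ij ijf oi oi oif ijf oi ijf oi ij, which concatenate to the answer.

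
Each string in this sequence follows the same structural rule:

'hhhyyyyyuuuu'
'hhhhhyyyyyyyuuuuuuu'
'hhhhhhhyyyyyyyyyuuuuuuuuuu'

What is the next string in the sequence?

Each string has the form h^{2n+1} y^{2n+3} u^{3n+1} (n = 1, 2, …).
At n = 4 the blocks have lengths 9, 11, 13.

hhhhhhhhhyyyyyyyyyyyuuuuuuuuuuuuu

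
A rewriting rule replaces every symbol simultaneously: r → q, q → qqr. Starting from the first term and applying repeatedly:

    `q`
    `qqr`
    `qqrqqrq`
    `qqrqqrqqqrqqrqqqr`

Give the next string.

qqrqqrqqqrqqrqqqrqqrqqrqqqrqqrqqqrqqrqqrq

φ(qqrqqrqqqrqqrqqqr) expands symbol-by-symbol to qqr qqr q qqr qqr q qqr qqr qqr q qqr qqr q qqr qqr qqr q; joining the 17 pieces gives the next term.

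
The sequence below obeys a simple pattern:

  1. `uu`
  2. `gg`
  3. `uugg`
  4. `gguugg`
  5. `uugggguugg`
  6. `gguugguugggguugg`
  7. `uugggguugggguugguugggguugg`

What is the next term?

This is a Fibonacci-style word recurrence s(k) = s(k−2)·s(k−1): e.g. uu·gg = uugg.
The next term joins gguugguugggguugg and uugggguugggguugguugggguugg.

gguugguugggguugguugggguugggguugguugggguugg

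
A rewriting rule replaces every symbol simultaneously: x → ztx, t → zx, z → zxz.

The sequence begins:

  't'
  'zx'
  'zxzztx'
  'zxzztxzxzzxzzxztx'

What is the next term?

zxzztxzxzzxzzxztxzxzztxzxzzxzztxzxzzxzztxzxzzxztx

φ(zxzztxzxzzxzzxztx) expands symbol-by-symbol to zxz ztx zxz zxz zx ztx zxz ztx zxz zxz ztx zxz zxz ztx zxz zx ztx; joining the 17 pieces gives the next term.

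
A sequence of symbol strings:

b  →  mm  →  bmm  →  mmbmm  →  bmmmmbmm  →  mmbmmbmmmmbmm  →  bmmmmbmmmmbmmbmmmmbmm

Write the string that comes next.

mmbmmbmmmmbmmbmmmmbmmmmbmmbmmmmbmm

This is a Fibonacci-style word recurrence s(k) = s(k−2)·s(k−1): e.g. b·mm = bmm.
So term 8 is mmbmmbmmmmbmm·bmmmmbmmmmbmmbmmmmbmm.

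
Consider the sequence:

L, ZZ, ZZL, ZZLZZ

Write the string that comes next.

ZZLZZZZL

From term 3 onward, concatenate the last term with the second-to-last: ZZ·L = ZZL, ZZL·ZZ = ZZLZZ, …
The next term joins ZZLZZ and ZZL.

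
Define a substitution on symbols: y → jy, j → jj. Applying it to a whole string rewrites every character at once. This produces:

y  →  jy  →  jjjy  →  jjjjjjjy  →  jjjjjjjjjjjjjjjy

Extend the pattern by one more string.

φ(jjjjjjjjjjjjjjjy) expands symbol-by-symbol to jj jj jj jj jj jj jj jj jj jj jj jj jj jj jj jy; joining the 16 pieces gives the next term.

jjjjjjjjjjjjjjjjjjjjjjjjjjjjjjjy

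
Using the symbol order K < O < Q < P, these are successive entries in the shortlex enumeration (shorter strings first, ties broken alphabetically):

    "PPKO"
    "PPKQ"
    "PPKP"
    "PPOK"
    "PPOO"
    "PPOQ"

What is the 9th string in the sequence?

PPQO

Continuing the enumeration 3 steps past PPOQ: PPOQ → PPOP → PPQK → (answer).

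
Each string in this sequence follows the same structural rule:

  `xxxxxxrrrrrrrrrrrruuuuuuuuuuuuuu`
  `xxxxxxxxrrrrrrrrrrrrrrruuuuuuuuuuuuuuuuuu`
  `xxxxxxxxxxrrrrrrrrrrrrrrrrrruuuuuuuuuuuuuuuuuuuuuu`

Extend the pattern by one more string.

Each string has the form x^{2n} r^{3n+3} u^{4n+2}, where the shown terms are n = 3, 4, 5.
For the next term, n = 6, so the run lengths are 12, 21, 26.

xxxxxxxxxxxxrrrrrrrrrrrrrrrrrrrrruuuuuuuuuuuuuuuuuuuuuuuuuu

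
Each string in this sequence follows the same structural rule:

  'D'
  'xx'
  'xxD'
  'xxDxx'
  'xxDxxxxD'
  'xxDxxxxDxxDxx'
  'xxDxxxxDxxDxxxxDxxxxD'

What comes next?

xxDxxxxDxxDxxxxDxxxxDxxDxxxxDxxDxx

Each term (from the third on) is the previous term followed by the one before it: term 3 = xx·D = xxD.
The next term joins xxDxxxxDxxDxxxxDxxxxD and xxDxxxxDxxDxx.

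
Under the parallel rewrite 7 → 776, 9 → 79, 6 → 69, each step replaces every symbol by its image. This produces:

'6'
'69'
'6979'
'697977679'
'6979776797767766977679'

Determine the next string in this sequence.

6979776797767766977679776776697767766969797767766977679

Applying the rule to each of the 22 symbols of 6979776797767766977679 gives the pieces 69 79 776 79 776 776 69 776 79 776 776 69 776 776 69 69 79 776 776 69 776 79, which concatenate to the answer.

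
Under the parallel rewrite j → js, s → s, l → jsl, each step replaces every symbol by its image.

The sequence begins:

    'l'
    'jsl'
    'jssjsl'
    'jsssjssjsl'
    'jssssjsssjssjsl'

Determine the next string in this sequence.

Replace each of the 15 characters of jssssjsssjssjsl in place — js s s s s js s s s js s s js s jsl — and concatenate.

jsssssjssssjsssjssjsl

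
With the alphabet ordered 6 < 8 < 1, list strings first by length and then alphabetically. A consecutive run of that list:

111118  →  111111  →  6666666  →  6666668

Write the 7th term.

6666688

Continuing the enumeration 3 steps past 6666668: 6666668 → 6666661 → 6666686 → (answer).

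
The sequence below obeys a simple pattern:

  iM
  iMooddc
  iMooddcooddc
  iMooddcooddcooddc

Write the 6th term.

iMooddcooddcooddcooddcooddc

Each term is the previous one with ooddc appended.
From iMooddcooddcooddc, 2 further steps: iMooddcooddcooddc → iMooddcooddcooddcooddc → (answer).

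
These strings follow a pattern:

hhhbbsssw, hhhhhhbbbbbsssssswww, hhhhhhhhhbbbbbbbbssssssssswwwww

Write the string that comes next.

Reading off run lengths: h runs 3, 6, 9; b runs 2, 5, 8; s runs 3, 6, 9; w runs 1, 3, 5 — each is linear in n (n = 1, 2, …).
For the next term, n = 4, so the run lengths are 12, 11, 12, 7.

hhhhhhhhhhhhbbbbbbbbbbbsssssssssssswwwwwww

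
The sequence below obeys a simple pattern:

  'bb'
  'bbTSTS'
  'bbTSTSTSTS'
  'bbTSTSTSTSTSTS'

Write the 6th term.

bbTSTSTSTSTSTSTSTSTSTS

Each term is the previous one with TSTS appended.
From bbTSTSTSTSTSTS, 2 further steps: bbTSTSTSTSTSTS → bbTSTSTSTSTSTSTSTS → (answer).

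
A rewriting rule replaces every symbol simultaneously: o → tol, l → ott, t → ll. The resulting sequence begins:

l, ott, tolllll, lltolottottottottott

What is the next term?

φ(lltolottottottottott) expands symbol-by-symbol to ott ott ll tol ott tol ll ll tol ll ll tol ll ll tol ll ll tol ll ll; joining the 20 pieces gives the next term.

ottottlltolotttollllltollllltollllltollllltolllll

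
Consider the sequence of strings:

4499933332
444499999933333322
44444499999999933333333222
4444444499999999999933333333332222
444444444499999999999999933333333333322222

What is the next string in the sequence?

Reading off run lengths: 4 runs 2, 4, 6, 8, 10; 9 runs 3, 6, 9, 12, 15; 3 runs 4, 6, 8, 10, 12; 2 runs 1, 2, 3, 4, 5 — each is linear in n (n = 1, 2, …).
For the next term, n = 6, so the run lengths are 12, 18, 14, 6.

44444444444499999999999999999933333333333333222222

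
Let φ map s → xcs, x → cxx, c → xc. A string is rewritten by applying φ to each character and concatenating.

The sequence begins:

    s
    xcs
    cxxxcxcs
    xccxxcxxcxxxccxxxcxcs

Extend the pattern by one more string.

Rewriting the 21 symbols of xccxxcxxcxxxccxxxcxcs one by one yields cxx xc xc cxx cxx xc cxx cxx xc cxx cxx cxx xc xc cxx cxx cxx xc cxx xc xcs; concatenated:

cxxxcxccxxcxxxccxxcxxxccxxcxxcxxxcxccxxcxxcxxxccxxxcxcs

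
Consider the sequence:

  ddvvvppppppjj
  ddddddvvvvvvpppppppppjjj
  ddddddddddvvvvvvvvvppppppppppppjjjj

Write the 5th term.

Term n consists of 4n-2 d's, followed by 3n v's, followed by 3n+3 p's, followed by n+1 j's (n = 1, 2, …).
Setting n = 5 gives 18, 15, 18, 6 characters in each block.

ddddddddddddddddddvvvvvvvvvvvvvvvppppppppppppppppppjjjjjj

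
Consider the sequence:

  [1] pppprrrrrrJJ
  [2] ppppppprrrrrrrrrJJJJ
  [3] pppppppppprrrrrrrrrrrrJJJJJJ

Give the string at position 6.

Reading off run lengths: p runs 4, 7, 10; r runs 6, 9, 12; J runs 2, 4, 6 — each is linear in n (n = 1, 2, …).
At n = 6 the blocks have lengths 19, 21, 12.

ppppppppppppppppppprrrrrrrrrrrrrrrrrrrrrJJJJJJJJJJJJ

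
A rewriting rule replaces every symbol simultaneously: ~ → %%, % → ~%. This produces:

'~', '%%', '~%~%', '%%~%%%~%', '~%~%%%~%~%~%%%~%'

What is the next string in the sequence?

Rewriting the 16 symbols of ~%~%%%~%~%~%%%~% one by one yields %% ~% %% ~% ~% ~% %% ~% %% ~% %% ~% ~% ~% %% ~%; concatenated:

%%~%%%~%~%~%%%~%%%~%%%~%~%~%%%~%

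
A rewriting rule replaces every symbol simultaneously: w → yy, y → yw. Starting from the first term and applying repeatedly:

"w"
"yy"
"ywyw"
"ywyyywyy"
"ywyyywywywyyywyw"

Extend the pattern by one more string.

ywyyywywywyyywyyywyyywywywyyywyy

Replace each of the 16 characters of ywyyywywywyyywyw in place — yw yy yw yw yw yy yw yy yw yy yw yw yw yy yw yy — and concatenate.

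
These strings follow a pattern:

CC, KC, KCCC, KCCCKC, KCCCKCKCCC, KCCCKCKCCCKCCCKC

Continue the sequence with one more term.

KCCCKCKCCCKCCCKCKCCCKCKCCC

Each term (from the third on) is the previous term followed by the one before it: term 3 = KC·CC = KCCC.
So term 7 is KCCCKCKCCCKCCCKC·KCCCKCKCCC.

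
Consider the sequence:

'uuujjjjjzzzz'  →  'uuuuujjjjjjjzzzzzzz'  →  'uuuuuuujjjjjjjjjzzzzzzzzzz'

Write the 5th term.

uuuuuuuuuuujjjjjjjjjjjjjzzzzzzzzzzzzzzzz

The n-th term is 2n+1 u's then 2n+3 j's then 3n+1 z's (n = 1, 2, …).
At n = 5 the blocks have lengths 11, 13, 16.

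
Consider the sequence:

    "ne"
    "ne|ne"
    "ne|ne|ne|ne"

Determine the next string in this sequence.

Each string is two copies of the previous one joined by '|'.
Doubling ne|ne|ne|ne with '|' between the halves:

ne|ne|ne|ne|ne|ne|ne|ne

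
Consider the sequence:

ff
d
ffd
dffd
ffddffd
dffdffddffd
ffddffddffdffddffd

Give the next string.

Each term (from the third on) is the two preceding terms concatenated in order: term 3 = ff·d = ffd.
The next term joins dffdffddffd and ffddffddffdffddffd.

dffdffddffdffddffddffdffddffd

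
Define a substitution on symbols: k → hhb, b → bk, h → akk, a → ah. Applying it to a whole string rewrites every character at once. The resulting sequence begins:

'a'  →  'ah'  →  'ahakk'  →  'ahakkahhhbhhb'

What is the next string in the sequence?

Rewriting the 13 symbols of ahakkahhhbhhb one by one yields ah akk ah hhb hhb ah akk akk akk bk akk akk bk; concatenated:

ahakkahhhbhhbahakkakkakkbkakkakkbk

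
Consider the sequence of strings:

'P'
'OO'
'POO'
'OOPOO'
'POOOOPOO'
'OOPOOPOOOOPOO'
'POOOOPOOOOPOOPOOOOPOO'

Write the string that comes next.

Each term (from the third on) is the two preceding terms concatenated in order: term 3 = P·OO = POO.
The next term joins OOPOOPOOOOPOO and POOOOPOOOOPOOPOOOOPOO.

OOPOOPOOOOPOOPOOOOPOOOOPOOPOOOOPOO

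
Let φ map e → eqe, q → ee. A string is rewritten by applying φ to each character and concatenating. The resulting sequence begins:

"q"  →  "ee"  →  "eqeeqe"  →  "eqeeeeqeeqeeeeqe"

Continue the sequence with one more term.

Replace each of the 16 characters of eqeeeeqeeqeeeeqe in place — eqe ee eqe eqe eqe eqe ee eqe eqe ee eqe eqe eqe eqe ee eqe — and concatenate.

eqeeeeqeeqeeqeeqeeeeqeeqeeeeqeeqeeqeeqeeeeqe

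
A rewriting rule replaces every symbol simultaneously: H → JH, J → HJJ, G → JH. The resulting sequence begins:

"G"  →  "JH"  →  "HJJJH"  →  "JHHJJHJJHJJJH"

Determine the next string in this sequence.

HJJJHJHHJJHJJJHHJJHJJJHHJJHJJHJJJH

φ(JHHJJHJJHJJJH) expands symbol-by-symbol to HJJ JH JH HJJ HJJ JH HJJ HJJ JH HJJ HJJ HJJ JH; joining the 13 pieces gives the next term.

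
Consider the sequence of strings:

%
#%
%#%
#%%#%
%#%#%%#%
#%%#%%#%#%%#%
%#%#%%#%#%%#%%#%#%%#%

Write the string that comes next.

Each term (from the third on) is the two preceding terms concatenated in order: term 3 = %·#% = %#%.
The next term joins #%%#%%#%#%%#% and %#%#%%#%#%%#%%#%#%%#%.

#%%#%%#%#%%#%%#%#%%#%#%%#%%#%#%%#%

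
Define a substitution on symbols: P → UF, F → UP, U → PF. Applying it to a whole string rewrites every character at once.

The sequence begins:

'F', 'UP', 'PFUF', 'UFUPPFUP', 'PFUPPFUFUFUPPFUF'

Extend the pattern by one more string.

Rewriting the 16 symbols of PFUPPFUFUFUPPFUF one by one yields UF UP PF UF UF UP PF UP PF UP PF UF UF UP PF UP; concatenated:

UFUPPFUFUFUPPFUPPFUPPFUFUFUPPFUP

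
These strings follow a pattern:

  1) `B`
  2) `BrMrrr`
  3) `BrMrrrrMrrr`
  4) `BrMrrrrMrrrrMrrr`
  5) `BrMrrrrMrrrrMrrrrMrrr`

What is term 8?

BrMrrrrMrrrrMrrrrMrrrrMrrrrMrrrrMrrr

Each term is the previous one with rMrrr appended.
From BrMrrrrMrrrrMrrrrMrrr, 3 further steps: BrMrrrrMrrrrMrrrrMrrr → BrMrrrrMrrrrMrrrrMrrrrMrrr → BrMrrrrMrrrrMrrrrMrrrrMrrrrMrrr → (answer).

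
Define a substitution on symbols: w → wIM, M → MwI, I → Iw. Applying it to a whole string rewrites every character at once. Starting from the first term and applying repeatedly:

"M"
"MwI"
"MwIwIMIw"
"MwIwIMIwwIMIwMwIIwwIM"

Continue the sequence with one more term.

Applying the rule to each of the 21 symbols of MwIwIMIwwIMIwMwIIwwIM gives the pieces MwI wIM Iw wIM Iw MwI Iw wIM wIM Iw MwI Iw wIM MwI wIM Iw Iw wIM wIM Iw MwI, which concatenate to the answer.

MwIwIMIwwIMIwMwIIwwIMwIMIwMwIIwwIMMwIwIMIwIwwIMwIMIwMwI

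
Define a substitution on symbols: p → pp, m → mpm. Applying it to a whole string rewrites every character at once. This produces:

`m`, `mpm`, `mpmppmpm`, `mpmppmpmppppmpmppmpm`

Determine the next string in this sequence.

mpmppmpmppppmpmppmpmppppppppmpmppmpmppppmpmppmpm

Applying the rule to each of the 20 symbols of mpmppmpmppppmpmppmpm gives the pieces mpm pp mpm pp pp mpm pp mpm pp pp pp pp mpm pp mpm pp pp mpm pp mpm, which concatenate to the answer.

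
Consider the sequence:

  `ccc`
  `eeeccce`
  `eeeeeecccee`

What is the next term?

s(k+1) = eee·s(k)·e, so each term gains eee as a prefix and e as a suffix.
One more step from eeeeeecccee gives the answer.

eeeeeeeeeccceee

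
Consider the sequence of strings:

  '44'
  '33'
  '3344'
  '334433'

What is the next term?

3344333344

From term 3 onward, concatenate the last term with the second-to-last: 33·44 = 3344, 3344·33 = 334433, …
Continuing: 334433 · 3344 gives term 5.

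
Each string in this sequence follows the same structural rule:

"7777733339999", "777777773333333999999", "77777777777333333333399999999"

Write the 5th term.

777777777777777773333333333333333999999999999

Each string has the form 7^{3n+2} 3^{3n+1} 9^{2n+2} (n = 1, 2, …).
Setting n = 5 gives 17, 16, 12 characters in each block.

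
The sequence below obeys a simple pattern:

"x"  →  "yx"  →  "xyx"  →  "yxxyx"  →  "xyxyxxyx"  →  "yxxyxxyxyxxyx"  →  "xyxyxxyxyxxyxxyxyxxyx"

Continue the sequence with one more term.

This is a Fibonacci-style word recurrence s(k) = s(k−2)·s(k−1): e.g. x·yx = xyx.
So term 8 is yxxyxxyxyxxyx·xyxyxxyxyxxyxxyxyxxyx.

yxxyxxyxyxxyxxyxyxxyxyxxyxxyxyxxyx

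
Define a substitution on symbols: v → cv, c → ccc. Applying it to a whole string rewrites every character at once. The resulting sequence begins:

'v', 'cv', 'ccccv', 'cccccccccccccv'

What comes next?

φ(cccccccccccccv) expands symbol-by-symbol to ccc ccc ccc ccc ccc ccc ccc ccc ccc ccc ccc ccc ccc cv; joining the 14 pieces gives the next term.

ccccccccccccccccccccccccccccccccccccccccv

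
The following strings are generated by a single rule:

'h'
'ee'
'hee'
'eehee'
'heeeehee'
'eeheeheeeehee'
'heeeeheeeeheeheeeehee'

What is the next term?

This is a Fibonacci-style word recurrence s(k) = s(k−2)·s(k−1): e.g. h·ee = hee.
The next term joins eeheeheeeehee and heeeeheeeeheeheeeehee.

eeheeheeeeheeheeeeheeeeheeheeeehee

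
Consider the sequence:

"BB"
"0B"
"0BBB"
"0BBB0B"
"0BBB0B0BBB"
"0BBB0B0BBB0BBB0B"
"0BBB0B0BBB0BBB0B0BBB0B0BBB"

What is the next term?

0BBB0B0BBB0BBB0B0BBB0B0BBB0BBB0B0BBB0BBB0B

This is a Fibonacci-style word recurrence s(k) = s(k−1)·s(k−2): e.g. 0B·BB = 0BBB.
Continuing: 0BBB0B0BBB0BBB0B0BBB0B0BBB · 0BBB0B0BBB0BBB0B gives term 8.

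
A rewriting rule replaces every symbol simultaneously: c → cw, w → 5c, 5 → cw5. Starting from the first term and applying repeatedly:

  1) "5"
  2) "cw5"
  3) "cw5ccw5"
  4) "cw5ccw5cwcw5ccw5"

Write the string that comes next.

cw5ccw5cwcw5ccw5cw5ccw5ccw5cwcw5ccw5

Replace each of the 16 characters of cw5ccw5cwcw5ccw5 in place — cw 5c cw5 cw cw 5c cw5 cw 5c cw 5c cw5 cw cw 5c cw5 — and concatenate.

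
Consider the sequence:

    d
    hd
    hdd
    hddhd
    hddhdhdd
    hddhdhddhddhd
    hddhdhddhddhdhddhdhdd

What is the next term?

hddhdhddhddhdhddhdhddhddhdhddhddhd

Each term (from the third on) is the previous term followed by the one before it: term 3 = hd·d = hdd.
Continuing: hddhdhddhddhdhddhdhdd · hddhdhddhddhd gives term 8.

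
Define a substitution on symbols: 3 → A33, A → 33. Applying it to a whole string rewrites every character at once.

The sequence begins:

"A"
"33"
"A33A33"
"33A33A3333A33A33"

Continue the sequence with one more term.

Rewriting the 16 symbols of 33A33A3333A33A33 one by one yields A33 A33 33 A33 A33 33 A33 A33 A33 A33 33 A33 A33 33 A33 A33; concatenated:

A33A3333A33A3333A33A33A33A3333A33A3333A33A33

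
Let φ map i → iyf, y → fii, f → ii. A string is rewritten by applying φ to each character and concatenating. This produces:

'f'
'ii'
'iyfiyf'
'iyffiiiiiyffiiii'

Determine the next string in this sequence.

Applying the rule to each of the 16 symbols of iyffiiiiiyffiiii gives the pieces iyf fii ii ii iyf iyf iyf iyf iyf fii ii ii iyf iyf iyf iyf, which concatenate to the answer.

iyffiiiiiiiyfiyfiyfiyfiyffiiiiiiiyfiyfiyfiyf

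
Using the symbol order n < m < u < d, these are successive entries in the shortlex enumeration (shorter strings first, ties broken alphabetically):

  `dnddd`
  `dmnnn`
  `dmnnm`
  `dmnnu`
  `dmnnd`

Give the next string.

The successor of dmnnd increments the rightmost position that isn't already d and resets every position after it to n.

dmnmn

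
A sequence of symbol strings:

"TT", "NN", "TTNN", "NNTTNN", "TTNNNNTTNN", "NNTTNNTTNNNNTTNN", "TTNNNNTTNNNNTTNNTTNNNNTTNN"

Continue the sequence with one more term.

NNTTNNTTNNNNTTNNTTNNNNTTNNNNTTNNTTNNNNTTNN

From term 3 onward, concatenate the second-to-last term with the last: TT·NN = TTNN, NN·TTNN = NNTTNN, …
Continuing: NNTTNNTTNNNNTTNN · TTNNNNTTNNNNTTNNTTNNNNTTNN gives term 8.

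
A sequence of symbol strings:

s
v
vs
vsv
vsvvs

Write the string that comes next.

From term 3 onward, concatenate the last term with the second-to-last: v·s = vs, vs·v = vsv, …
The next term joins vsvvs and vsv.

vsvvsvsv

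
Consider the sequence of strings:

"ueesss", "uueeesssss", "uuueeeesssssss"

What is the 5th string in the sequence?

Term n consists of n u's, followed by n+1 e's, followed by 2n+1 s's (n = 1, 2, …).
For term 5, n = 5, so the run lengths are 5, 6, 11.

uuuuueeeeeesssssssssss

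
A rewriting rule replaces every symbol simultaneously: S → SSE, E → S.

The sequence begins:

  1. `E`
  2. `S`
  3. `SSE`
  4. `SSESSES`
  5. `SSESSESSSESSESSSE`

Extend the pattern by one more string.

SSESSESSSESSESSSESSESSESSSESSESSSESSESSES

Replace each of the 17 characters of SSESSESSSESSESSSE in place — SSE SSE S SSE SSE S SSE SSE SSE S SSE SSE S SSE SSE SSE S — and concatenate.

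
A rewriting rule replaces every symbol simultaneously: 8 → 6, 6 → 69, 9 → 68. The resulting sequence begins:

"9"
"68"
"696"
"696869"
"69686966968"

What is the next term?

69686966968696968696

Apply φ to 69686966968 symbol by symbol: 6→69, 9→68, 6→69, 8→6, 6→69, 9→68, 6→69, 6→69, 9→68, 6→69, 8→6; joined: 69 68 69 6 69 68 69 69 68 69 6.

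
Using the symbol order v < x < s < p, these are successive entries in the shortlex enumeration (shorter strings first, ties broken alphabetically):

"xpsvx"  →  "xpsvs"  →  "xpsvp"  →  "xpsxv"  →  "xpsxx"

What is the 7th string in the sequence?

xpsxp

Advancing 2 positions from xpsxx through xpsxx → xpsxs reaches term 7.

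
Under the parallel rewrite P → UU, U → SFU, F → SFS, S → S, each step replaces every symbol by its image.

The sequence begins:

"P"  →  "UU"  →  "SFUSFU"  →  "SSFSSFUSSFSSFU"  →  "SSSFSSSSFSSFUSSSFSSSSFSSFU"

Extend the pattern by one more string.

SSSSFSSSSSSFSSSSFSSFUSSSSFSSSSSSFSSSSFSSFU

φ(SSSFSSSSFSSFUSSSFSSSSFSSFU) expands symbol-by-symbol to S S S SFS S S S S SFS S S SFS SFU S S S SFS S S S S SFS S S SFS SFU; joining the 26 pieces gives the next term.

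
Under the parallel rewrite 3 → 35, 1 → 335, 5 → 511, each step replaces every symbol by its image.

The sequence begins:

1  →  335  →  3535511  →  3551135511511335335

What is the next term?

355115113353353551151133533551133533535355113535511

φ(3551135511511335335) expands symbol-by-symbol to 35 511 511 335 335 35 511 511 335 335 511 335 335 35 35 511 35 35 511; joining the 19 pieces gives the next term.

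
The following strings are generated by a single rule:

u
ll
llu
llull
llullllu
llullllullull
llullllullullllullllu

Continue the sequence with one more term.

From term 3 onward, concatenate the last term with the second-to-last: ll·u = llu, llu·ll = llull, …
Continuing: llullllullullllullllu · llullllullull gives term 8.

llullllullullllullllullullllullull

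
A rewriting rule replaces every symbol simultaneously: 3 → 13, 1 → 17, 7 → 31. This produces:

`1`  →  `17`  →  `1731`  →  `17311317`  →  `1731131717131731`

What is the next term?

17311317171317311731171317311317

Applying the rule to each of the 16 symbols of 1731131717131731 gives the pieces 17 31 13 17 17 13 17 31 17 31 17 13 17 31 13 17, which concatenate to the answer.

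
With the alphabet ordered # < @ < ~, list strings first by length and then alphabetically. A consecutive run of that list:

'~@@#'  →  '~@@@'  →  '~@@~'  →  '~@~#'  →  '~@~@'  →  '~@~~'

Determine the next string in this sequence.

Find the rightmost character of ~@~~ below ~, bump it to the next letter, and reset everything to its right to #.

~~##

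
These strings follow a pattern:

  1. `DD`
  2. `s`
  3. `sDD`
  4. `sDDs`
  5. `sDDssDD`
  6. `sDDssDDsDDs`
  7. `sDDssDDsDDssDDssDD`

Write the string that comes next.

sDDssDDsDDssDDssDDsDDssDDsDDs

From term 3 onward, concatenate the last term with the second-to-last: s·DD = sDD, sDD·s = sDDs, …
So term 8 is sDDssDDsDDssDDssDD·sDDssDDsDDs.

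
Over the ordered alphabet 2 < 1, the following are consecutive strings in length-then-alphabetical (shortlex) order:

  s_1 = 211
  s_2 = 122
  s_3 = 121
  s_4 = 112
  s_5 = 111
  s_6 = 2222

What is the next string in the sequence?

The successor of 2222 increments the rightmost position that isn't already 1 and resets every position after it to 2.

2221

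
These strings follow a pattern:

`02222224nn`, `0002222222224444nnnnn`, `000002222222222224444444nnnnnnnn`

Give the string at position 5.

0000000002222222222222222224444444444444nnnnnnnnnnnnnn

Term n consists of 2n-1 0's, followed by 3n+3 2's, followed by 3n-2 4's, followed by 3n-1 n's (n = 1, 2, …).
At n = 5 the blocks have lengths 9, 18, 13, 14.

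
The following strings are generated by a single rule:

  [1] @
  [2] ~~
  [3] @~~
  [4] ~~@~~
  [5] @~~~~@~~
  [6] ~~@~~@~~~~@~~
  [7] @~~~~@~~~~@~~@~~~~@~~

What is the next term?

This is a Fibonacci-style word recurrence s(k) = s(k−2)·s(k−1): e.g. @·~~ = @~~.
The next term joins ~~@~~@~~~~@~~ and @~~~~@~~~~@~~@~~~~@~~.

~~@~~@~~~~@~~@~~~~@~~~~@~~@~~~~@~~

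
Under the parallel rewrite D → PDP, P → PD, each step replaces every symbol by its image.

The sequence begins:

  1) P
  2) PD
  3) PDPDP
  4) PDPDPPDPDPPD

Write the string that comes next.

PDPDPPDPDPPDPDPDPPDPDPPDPDPDP

Rewriting each symbol of PDPDPPDPDPPD: P→PD, D→PDP, P→PD, D→PDP, P→PD, P→PD, D→PDP, P→PD, D→PDP, P→PD, P→PD, D→PDP, which concatenates to PD PDP PD PDP PD PD PDP PD PDP PD PD PDP.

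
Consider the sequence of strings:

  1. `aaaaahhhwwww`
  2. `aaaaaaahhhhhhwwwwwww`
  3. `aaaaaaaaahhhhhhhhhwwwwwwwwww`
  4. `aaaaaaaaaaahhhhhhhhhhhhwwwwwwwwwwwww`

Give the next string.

aaaaaaaaaaaaahhhhhhhhhhhhhhhwwwwwwwwwwwwwwww

Reading off run lengths: a runs 5, 7, 9, 11; h runs 3, 6, 9, 12; w runs 4, 7, 10, 13 — each is linear in n (n = 1, 2, …).
Setting n = 5 gives 13, 15, 16 characters in each block.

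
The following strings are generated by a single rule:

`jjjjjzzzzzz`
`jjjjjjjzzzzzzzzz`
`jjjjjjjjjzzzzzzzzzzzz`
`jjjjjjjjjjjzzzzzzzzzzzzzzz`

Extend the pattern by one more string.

jjjjjjjjjjjjjzzzzzzzzzzzzzzzzzz

Each string has the form j^{2n+1} z^{3n}, where the shown terms are n = 2, 3, 4, 5.
Setting n = 6 gives 13, 18 characters in each block.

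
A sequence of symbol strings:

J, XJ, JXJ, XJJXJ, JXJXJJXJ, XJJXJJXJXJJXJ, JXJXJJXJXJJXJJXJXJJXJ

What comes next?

This is a Fibonacci-style word recurrence s(k) = s(k−2)·s(k−1): e.g. J·XJ = JXJ.
Continuing: XJJXJJXJXJJXJ · JXJXJJXJXJJXJJXJXJJXJ gives term 8.

XJJXJJXJXJJXJJXJXJJXJXJJXJJXJXJJXJ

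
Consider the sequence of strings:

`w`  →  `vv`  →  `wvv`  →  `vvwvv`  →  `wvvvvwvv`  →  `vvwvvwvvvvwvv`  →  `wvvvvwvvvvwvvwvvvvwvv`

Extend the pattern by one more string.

From term 3 onward, concatenate the second-to-last term with the last: w·vv = wvv, vv·wvv = vvwvv, …
Continuing: vvwvvwvvvvwvv · wvvvvwvvvvwvvwvvvvwvv gives term 8.

vvwvvwvvvvwvvwvvvvwvvvvwvvwvvvvwvv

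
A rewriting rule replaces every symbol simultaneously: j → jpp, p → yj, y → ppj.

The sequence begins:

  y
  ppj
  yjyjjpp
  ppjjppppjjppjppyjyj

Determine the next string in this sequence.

Replace each of the 19 characters of ppjjppppjjppjppyjyj in place — yj yj jpp jpp yj yj yj yj jpp jpp yj yj jpp yj yj ppj jpp ppj jpp — and concatenate.

yjyjjppjppyjyjyjyjjppjppyjyjjppyjyjppjjppppjjpp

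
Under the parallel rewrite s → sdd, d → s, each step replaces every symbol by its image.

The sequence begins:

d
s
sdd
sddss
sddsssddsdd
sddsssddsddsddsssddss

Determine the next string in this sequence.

sddsssddsddsddsssddsssddsssddsddsddsssddsdd

φ(sddsssddsddsddsssddss) expands symbol-by-symbol to sdd s s sdd sdd sdd s s sdd s s sdd s s sdd sdd sdd s s sdd sdd; joining the 21 pieces gives the next term.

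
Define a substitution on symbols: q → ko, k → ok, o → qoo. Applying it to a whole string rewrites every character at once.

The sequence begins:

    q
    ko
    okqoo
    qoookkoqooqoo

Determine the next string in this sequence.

Rewriting the 13 symbols of qoookkoqooqoo one by one yields ko qoo qoo qoo ok ok qoo ko qoo qoo ko qoo qoo; concatenated:

koqooqooqoookokqookoqooqookoqooqoo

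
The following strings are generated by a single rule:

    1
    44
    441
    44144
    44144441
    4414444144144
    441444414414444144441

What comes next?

4414444144144441444414414444144144

This is a Fibonacci-style word recurrence s(k) = s(k−1)·s(k−2): e.g. 44·1 = 441.
Continuing: 441444414414444144441 · 4414444144144 gives term 8.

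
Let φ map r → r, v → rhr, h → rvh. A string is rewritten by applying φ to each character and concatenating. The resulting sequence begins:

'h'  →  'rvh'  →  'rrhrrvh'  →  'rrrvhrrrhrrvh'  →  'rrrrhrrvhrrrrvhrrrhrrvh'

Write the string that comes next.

rrrrrvhrrrhrrvhrrrrrhrrvhrrrrvhrrrhrrvh

φ(rrrrhrrvhrrrrvhrrrhrrvh) expands symbol-by-symbol to r r r r rvh r r rhr rvh r r r r rhr rvh r r r rvh r r rhr rvh; joining the 23 pieces gives the next term.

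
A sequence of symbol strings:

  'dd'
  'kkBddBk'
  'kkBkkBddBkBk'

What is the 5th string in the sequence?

kkBkkBkkBkkBddBkBkBkBk

Every step adds kkB to the front and Bk to the end of the previous string.
From kkBkkBddBkBk, 2 further steps: kkBkkBddBkBk → kkBkkBkkBddBkBkBk → (answer).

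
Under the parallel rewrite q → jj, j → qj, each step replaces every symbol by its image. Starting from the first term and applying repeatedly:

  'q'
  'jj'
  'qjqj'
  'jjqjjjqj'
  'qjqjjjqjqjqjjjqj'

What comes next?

Rewriting the 16 symbols of qjqjjjqjqjqjjjqj one by one yields jj qj jj qj qj qj jj qj jj qj jj qj qj qj jj qj; concatenated:

jjqjjjqjqjqjjjqjjjqjjjqjqjqjjjqj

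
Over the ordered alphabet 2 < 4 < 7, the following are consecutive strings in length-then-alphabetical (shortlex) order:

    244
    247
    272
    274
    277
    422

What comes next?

424

The successor of 422 increments the rightmost position that isn't already 7 and resets every position after it to 2.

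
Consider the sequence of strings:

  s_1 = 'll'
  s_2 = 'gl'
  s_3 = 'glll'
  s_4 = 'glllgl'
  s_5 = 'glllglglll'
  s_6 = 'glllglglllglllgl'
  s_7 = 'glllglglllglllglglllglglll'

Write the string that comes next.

Each term (from the third on) is the previous term followed by the one before it: term 3 = gl·ll = glll.
The next term joins glllglglllglllglglllglglll and glllglglllglllgl.

glllglglllglllglglllglglllglllglglllglllgl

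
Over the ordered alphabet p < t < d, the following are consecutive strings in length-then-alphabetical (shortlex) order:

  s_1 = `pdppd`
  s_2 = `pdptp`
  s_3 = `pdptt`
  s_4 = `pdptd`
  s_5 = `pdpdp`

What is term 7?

pdpdd

Continuing the enumeration 2 steps past pdpdp: pdpdp → pdpdt → (answer).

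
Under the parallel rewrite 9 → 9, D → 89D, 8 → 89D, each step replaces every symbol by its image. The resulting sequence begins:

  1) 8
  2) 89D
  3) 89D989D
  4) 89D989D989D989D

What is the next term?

89D989D989D989D989D989D989D989D

Applying the rule to each of the 15 symbols of 89D989D989D989D gives the pieces 89D 9 89D 9 89D 9 89D 9 89D 9 89D 9 89D 9 89D, which concatenate to the answer.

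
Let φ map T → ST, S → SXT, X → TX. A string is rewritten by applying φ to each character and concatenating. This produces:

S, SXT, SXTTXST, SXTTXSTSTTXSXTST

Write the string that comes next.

Applying the rule to each of the 16 symbols of SXTTXSTSTTXSXTST gives the pieces SXT TX ST ST TX SXT ST SXT ST ST TX SXT TX ST SXT ST, which concatenate to the answer.

SXTTXSTSTTXSXTSTSXTSTSTTXSXTTXSTSXTST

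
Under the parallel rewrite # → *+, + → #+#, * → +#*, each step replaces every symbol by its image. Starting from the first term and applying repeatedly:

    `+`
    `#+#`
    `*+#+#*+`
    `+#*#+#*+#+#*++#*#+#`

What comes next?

Replace each of the 19 characters of +#*#+#*+#+#*++#*#+# in place — #+# *+ +#* *+ #+# *+ +#* #+# *+ #+# *+ +#* #+# #+# *+ +#* *+ #+# *+ — and concatenate.

#+#*++#**+#+#*++#*#+#*+#+#*++#*#+##+#*++#**+#+#*+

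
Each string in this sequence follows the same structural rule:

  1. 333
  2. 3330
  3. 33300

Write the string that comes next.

333000

The strings grow by a fixed suffix 0 each time.
So the next term is 33300·0.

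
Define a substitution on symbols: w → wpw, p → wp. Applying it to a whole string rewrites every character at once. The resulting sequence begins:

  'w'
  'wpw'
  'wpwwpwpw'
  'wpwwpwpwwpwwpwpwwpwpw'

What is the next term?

Applying the rule to each of the 21 symbols of wpwwpwpwwpwwpwpwwpwpw gives the pieces wpw wp wpw wpw wp wpw wp wpw wpw wp wpw wpw wp wpw wp wpw wpw wp wpw wp wpw, which concatenate to the answer.

wpwwpwpwwpwwpwpwwpwpwwpwwpwpwwpwwpwpwwpwpwwpwwpwpwwpwpw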